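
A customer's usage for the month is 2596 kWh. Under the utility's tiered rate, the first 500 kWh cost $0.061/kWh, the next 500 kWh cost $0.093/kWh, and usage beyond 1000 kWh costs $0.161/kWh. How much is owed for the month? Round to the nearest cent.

First 500 kWh × $0.061 = $30.50
Next 500 kWh × $0.093 = $46.50
Remaining 1596 kWh × $0.161 = $256.96
Total = $333.96

$333.96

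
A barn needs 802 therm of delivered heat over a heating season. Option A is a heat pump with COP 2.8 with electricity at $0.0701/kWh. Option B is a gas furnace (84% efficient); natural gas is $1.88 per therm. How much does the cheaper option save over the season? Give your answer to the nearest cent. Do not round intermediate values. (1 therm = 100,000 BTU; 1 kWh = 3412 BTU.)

$1206.48

Heat load = 802 therm × 100,000 = 80,200,000 BTU
Gas: input = 80,200,000 / 0.84 = 95,476,190 BTU = 954.8 therm → 954.8 × $1.88 = $1,794.95
Heat pump: 80,200,000 BTU / 3412 = 23,510 kWh heat; / 2.8 = 8,395 kWh in → × $0.0701 = $588.47
Difference = |$1,794.95 − $588.47| = $1,206.48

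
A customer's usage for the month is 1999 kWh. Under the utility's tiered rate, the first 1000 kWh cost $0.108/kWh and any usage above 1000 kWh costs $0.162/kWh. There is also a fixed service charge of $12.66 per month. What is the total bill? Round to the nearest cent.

$282.50

First 1000 kWh × $0.108 = $108.00
Remaining 999 kWh × $0.162 = $161.84
Energy charge = $269.84; + service $12.66 = $282.50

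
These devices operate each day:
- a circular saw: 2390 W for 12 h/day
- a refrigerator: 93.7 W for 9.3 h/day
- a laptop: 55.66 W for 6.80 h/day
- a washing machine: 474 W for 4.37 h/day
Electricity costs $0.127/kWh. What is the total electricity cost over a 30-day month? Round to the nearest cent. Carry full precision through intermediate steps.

$121.92

circular saw: 2390 W × 12 h × 30 d = 860,400 Wh = 860.4 kWh
refrigerator: 93.7 W × 9.3 h × 30 d = 26,142 Wh = 26.14 kWh
laptop: 55.66 W × 6.80 h × 30 d = 11,355 Wh = 11.35 kWh
washing machine: 474 W × 4.37 h × 30 d = 62,141 Wh = 62.14 kWh
Total energy = 860.4 + 26.14 + 11.35 + 62.14 = 960 kWh
Cost = 960 kWh × $0.127 = $121.92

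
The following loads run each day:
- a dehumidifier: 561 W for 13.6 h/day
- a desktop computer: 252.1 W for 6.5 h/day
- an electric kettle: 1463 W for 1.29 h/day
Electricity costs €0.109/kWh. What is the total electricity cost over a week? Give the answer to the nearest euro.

€9

dehumidifier: 561 W × 13.6 h × 7 d = 53,407 Wh = 53.41 kWh
desktop computer: 252.1 W × 6.5 h × 7 d = 11,471 Wh = 11.47 kWh
electric kettle: 1463 W × 1.29 h × 7 d = 13,211 Wh = 13.21 kWh
Total energy = 53.41 + 11.47 + 13.21 = 78.09 kWh
Cost = 78.09 kWh × €0.109 = €8.51 ≈ €9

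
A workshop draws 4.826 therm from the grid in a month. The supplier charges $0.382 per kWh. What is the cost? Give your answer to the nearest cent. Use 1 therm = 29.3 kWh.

4.826 therm × (29.3 kWh/therm) = 141.4 kWh
Cost = 141.4 kWh × $0.382/kWh = $54.02

$54.02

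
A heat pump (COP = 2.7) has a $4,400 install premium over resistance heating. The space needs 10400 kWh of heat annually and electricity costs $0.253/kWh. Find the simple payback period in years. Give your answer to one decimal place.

Resistance: 10400 kWh × $0.253 = $2,631.20/yr
Heat pump: 10400 / 2.7 = 3852 kWh in → × $0.253 = $974.52/yr
Annual savings = $1,656.68
Payback = $4,400 / $1,656.68 = 2.66 years

2.7 years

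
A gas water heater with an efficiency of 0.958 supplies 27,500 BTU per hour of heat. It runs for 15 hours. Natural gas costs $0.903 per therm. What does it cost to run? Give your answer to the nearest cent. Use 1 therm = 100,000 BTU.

Heat delivered = 27,500 BTU/h × 15 h = 412,500 BTU
Gas input = 412,500 / 0.958 = 430,585 BTU
= 430,585 / 100,000 = 4.306 therm
Cost = 4.306 × $0.903/therm = $3.89

$3.89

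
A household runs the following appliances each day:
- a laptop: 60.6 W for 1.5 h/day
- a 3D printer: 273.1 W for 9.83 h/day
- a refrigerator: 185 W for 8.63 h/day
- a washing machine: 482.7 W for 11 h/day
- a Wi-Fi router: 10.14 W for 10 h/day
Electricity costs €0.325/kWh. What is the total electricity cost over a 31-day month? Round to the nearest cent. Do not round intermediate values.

laptop: 60.6 W × 1.5 h × 31 d = 2,818 Wh = 2.818 kWh
3D printer: 273.1 W × 9.83 h × 31 d = 83,222 Wh = 83.22 kWh
refrigerator: 185 W × 8.63 h × 31 d = 49,493 Wh = 49.49 kWh
washing machine: 482.7 W × 11 h × 31 d = 164,601 Wh = 164.6 kWh
Wi-Fi router: 10.14 W × 10 h × 31 d = 3,143 Wh = 3.143 kWh
Total energy = 2.818 + 83.22 + 49.49 + 164.6 + 3.143 = 303.3 kWh
Cost = 303.3 kWh × €0.325 = €98.56

€98.56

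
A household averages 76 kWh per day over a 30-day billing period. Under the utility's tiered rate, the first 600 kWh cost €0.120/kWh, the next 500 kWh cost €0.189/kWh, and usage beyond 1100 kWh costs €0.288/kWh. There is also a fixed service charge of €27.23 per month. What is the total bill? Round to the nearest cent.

Usage = 76 kWh/day × 30 days = 2280 kWh
First 600 kWh × €0.120 = €72.00
Next 500 kWh × €0.189 = €94.50
Remaining 1180 kWh × €0.288 = €339.84
Energy charge = €506.34; + service €27.23 = €533.57

€533.57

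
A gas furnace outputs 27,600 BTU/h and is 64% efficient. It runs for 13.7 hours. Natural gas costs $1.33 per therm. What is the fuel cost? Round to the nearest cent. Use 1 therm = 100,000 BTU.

Heat delivered = 27,600 BTU/h × 13.7 h = 378,120 BTU
Gas input = 378,120 / 0.64 = 590,812 BTU
= 590,812 / 100,000 = 5.908 therm
Cost = 5.908 × $1.33/therm = $7.86

$7.86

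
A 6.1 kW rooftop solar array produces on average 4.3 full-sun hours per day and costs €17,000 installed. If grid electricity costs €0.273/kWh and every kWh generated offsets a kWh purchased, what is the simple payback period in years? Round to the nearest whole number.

7 years

Daily generation = 6.1 kW × 4.3 h = 26.23 kWh
Annual generation = 26.23 × 365 = 9573.9 kWh
Annual savings = 9573.9 × €0.273 = €2,613.69
Payback = €17,000 / €2,613.69 = 6.5 years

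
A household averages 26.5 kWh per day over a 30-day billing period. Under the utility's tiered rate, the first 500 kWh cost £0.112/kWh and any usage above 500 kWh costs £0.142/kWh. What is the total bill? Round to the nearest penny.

Usage = 26.5 kWh/day × 30 days = 795 kWh
First 500 kWh × £0.112 = £56.00
Remaining 295 kWh × £0.142 = £41.89
Total = £97.89

£97.89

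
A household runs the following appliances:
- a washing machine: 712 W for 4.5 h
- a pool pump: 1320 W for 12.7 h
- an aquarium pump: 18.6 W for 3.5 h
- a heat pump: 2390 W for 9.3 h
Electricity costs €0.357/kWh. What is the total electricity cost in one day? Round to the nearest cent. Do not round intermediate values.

€15.09

washing machine: 712 W × 4.5 h = 3,204 Wh = 3.204 kWh
pool pump: 1320 W × 12.7 h = 16,764 Wh = 16.76 kWh
aquarium pump: 18.6 W × 3.5 h = 65 Wh = 0.0651 kWh
heat pump: 2390 W × 9.3 h = 22,227 Wh = 22.23 kWh
Total energy = 3.204 + 16.76 + 0.0651 + 22.23 = 42.26 kWh
Cost = 42.26 kWh × €0.357 = €15.09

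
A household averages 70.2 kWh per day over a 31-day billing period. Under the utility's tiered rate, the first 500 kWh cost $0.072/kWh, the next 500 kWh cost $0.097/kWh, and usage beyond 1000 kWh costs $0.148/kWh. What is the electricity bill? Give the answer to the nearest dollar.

Usage = 70.2 kWh/day × 31 days = 2176.2 kWh
First 500 kWh × $0.072 = $36.00
Next 500 kWh × $0.097 = $48.50
Remaining 1176.2 kWh × $0.148 = $174.08
Total = $258.58 ≈ $259

$259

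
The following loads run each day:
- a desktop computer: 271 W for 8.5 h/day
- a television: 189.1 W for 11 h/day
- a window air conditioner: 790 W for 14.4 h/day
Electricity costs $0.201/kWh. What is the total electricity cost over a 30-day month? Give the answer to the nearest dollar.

desktop computer: 271 W × 8.5 h × 30 d = 69,105 Wh = 69.11 kWh
television: 189.1 W × 11 h × 30 d = 62,403 Wh = 62.4 kWh
window air conditioner: 790 W × 14.4 h × 30 d = 341,280 Wh = 341.3 kWh
Total energy = 69.11 + 62.4 + 341.3 = 472.8 kWh
Cost = 472.8 kWh × $0.201 = $95.03 ≈ $95

$95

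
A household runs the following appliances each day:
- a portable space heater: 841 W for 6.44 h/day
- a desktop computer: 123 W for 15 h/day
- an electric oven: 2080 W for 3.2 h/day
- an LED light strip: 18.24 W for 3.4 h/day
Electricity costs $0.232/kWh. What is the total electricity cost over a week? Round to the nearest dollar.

portable space heater: 841 W × 6.44 h × 7 d = 37,912 Wh = 37.91 kWh
desktop computer: 123 W × 15 h × 7 d = 12,915 Wh = 12.91 kWh
electric oven: 2080 W × 3.2 h × 7 d = 46,592 Wh = 46.59 kWh
LED light strip: 18.24 W × 3.4 h × 7 d = 434 Wh = 0.4341 kWh
Total energy = 37.91 + 12.91 + 46.59 + 0.4341 = 97.85 kWh
Cost = 97.85 kWh × $0.232 = $22.70 ≈ $23

$23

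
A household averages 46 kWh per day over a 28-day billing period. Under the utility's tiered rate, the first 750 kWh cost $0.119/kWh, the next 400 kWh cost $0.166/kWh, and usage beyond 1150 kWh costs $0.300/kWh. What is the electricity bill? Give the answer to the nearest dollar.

Usage = 46 kWh/day × 28 days = 1288 kWh
First 750 kWh × $0.119 = $89.25
Next 400 kWh × $0.166 = $66.40
Remaining 138 kWh × $0.300 = $41.40
Total = $197.05 ≈ $197

$197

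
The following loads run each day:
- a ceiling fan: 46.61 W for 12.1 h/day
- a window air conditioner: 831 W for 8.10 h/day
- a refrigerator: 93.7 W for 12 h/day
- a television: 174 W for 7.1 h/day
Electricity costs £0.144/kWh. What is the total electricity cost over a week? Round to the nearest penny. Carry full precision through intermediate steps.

£9.73

ceiling fan: 46.61 W × 12.1 h × 7 d = 3,948 Wh = 3.948 kWh
window air conditioner: 831 W × 8.10 h × 7 d = 47,118 Wh = 47.12 kWh
refrigerator: 93.7 W × 12 h × 7 d = 7,871 Wh = 7.871 kWh
television: 174 W × 7.1 h × 7 d = 8,648 Wh = 8.648 kWh
Total energy = 3.948 + 47.12 + 7.871 + 8.648 = 67.58 kWh
Cost = 67.58 kWh × £0.144 = £9.73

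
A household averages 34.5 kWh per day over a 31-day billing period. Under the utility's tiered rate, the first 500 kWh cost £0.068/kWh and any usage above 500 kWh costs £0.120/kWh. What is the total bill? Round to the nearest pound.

£102

Usage = 34.5 kWh/day × 31 days = 1069.5 kWh
First 500 kWh × £0.068 = £34.00
Remaining 569.5 kWh × £0.120 = £68.34
Total = £102.34 ≈ £102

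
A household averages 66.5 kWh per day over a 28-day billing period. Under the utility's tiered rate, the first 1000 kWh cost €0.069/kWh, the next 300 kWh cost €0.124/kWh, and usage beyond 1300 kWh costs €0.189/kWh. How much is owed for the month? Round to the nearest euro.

Usage = 66.5 kWh/day × 28 days = 1862 kWh
First 1000 kWh × €0.069 = €69.00
Next 300 kWh × €0.124 = €37.20
Remaining 562 kWh × €0.189 = €106.22
Total = €212.42 ≈ €212

€212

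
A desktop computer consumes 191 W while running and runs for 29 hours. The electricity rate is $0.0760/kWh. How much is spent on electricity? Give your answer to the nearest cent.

$0.42

Energy = 191 W × 29 h = 5,539 Wh = 5.539 kWh
Cost = 5.539 kWh × $0.0760/kWh = $0.42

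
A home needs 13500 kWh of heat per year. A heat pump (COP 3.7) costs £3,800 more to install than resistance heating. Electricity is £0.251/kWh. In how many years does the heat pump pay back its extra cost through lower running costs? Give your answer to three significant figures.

1.54 years

Resistance: 13500 kWh × £0.251 = £3,388.50/yr
Heat pump: 13500 / 3.7 = 3649 kWh in → × £0.251 = £915.81/yr
Annual savings = £2,472.69
Payback = £3,800 / £2,472.69 = 1.54 years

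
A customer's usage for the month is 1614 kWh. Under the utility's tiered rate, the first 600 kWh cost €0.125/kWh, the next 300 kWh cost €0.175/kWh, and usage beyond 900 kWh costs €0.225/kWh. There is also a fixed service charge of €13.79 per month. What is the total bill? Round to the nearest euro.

€302

First 600 kWh × €0.125 = €75.00
Next 300 kWh × €0.175 = €52.50
Remaining 714 kWh × €0.225 = €160.65
Energy charge = €288.15; + service €13.79 = €301.94 ≈ €302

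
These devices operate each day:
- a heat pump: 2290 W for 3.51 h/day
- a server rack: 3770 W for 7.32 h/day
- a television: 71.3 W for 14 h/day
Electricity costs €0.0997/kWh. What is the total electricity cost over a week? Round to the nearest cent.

heat pump: 2290 W × 3.51 h × 7 d = 56,265 Wh = 56.27 kWh
server rack: 3770 W × 7.32 h × 7 d = 193,175 Wh = 193.2 kWh
television: 71.3 W × 14 h × 7 d = 6,987 Wh = 6.987 kWh
Total energy = 56.27 + 193.2 + 6.987 = 256.4 kWh
Cost = 256.4 kWh × €0.0997 = €25.57

€25.57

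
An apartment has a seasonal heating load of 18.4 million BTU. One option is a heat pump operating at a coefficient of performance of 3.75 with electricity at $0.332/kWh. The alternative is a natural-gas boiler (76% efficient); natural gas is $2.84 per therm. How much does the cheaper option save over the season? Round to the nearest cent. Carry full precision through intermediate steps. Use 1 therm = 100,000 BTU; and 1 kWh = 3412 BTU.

$210.14

Heat load = 18.4 × 10⁶ BTU = 18,400,000 BTU
Gas: input = 18,400,000 / 0.76 = 24,210,526 BTU = 242.1 therm → 242.1 × $2.84 = $687.58
Heat pump: 18,400,000 BTU / 3412 = 5,393 kWh heat; / 3.75 = 1,438 kWh in → × $0.332 = $477.44
Difference = |$687.58 − $477.44| = $210.14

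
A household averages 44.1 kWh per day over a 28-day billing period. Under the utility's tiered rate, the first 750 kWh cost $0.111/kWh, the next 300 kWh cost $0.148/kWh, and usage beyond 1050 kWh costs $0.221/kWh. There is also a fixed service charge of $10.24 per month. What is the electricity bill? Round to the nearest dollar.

Usage = 44.1 kWh/day × 28 days = 1234.8 kWh
First 750 kWh × $0.111 = $83.25
Next 300 kWh × $0.148 = $44.40
Remaining 184.8 kWh × $0.221 = $40.84
Energy charge = $168.49; + service $10.24 = $178.73 ≈ $179

$179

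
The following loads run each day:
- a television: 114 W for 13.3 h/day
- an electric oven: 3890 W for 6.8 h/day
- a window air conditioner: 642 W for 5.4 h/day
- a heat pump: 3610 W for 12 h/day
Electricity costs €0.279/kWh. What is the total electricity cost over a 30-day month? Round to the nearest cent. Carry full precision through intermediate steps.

€625.70

television: 114 W × 13.3 h × 30 d = 45,486 Wh = 45.49 kWh
electric oven: 3890 W × 6.8 h × 30 d = 793,560 Wh = 793.6 kWh
window air conditioner: 642 W × 5.4 h × 30 d = 104,004 Wh = 104 kWh
heat pump: 3610 W × 12 h × 30 d = 1,299,600 Wh = 1,300 kWh
Total energy = 45.49 + 793.6 + 104 + 1,300 = 2,243 kWh
Cost = 2,243 kWh × €0.279 = €625.70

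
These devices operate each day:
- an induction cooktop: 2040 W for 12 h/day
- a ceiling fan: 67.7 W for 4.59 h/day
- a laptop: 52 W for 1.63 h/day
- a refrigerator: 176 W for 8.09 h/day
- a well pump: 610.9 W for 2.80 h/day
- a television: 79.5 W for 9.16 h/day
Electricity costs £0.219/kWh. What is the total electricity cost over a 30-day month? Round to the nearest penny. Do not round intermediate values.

induction cooktop: 2040 W × 12 h × 30 d = 734,400 Wh = 734.4 kWh
ceiling fan: 67.7 W × 4.59 h × 30 d = 9,322 Wh = 9.322 kWh
laptop: 52 W × 1.63 h × 30 d = 2,543 Wh = 2.543 kWh
refrigerator: 176 W × 8.09 h × 30 d = 42,715 Wh = 42.72 kWh
well pump: 610.9 W × 2.80 h × 30 d = 51,316 Wh = 51.32 kWh
television: 79.5 W × 9.16 h × 30 d = 21,847 Wh = 21.85 kWh
Total energy = 734.4 + 9.322 + 2.543 + 42.72 + 51.32 + 21.85 = 862.1 kWh
Cost = 862.1 kWh × £0.219 = £188.81

£188.81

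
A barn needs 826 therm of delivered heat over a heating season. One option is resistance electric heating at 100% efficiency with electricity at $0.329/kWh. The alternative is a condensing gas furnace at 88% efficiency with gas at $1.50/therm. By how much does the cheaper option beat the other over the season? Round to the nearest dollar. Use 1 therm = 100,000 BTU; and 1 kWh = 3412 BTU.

Heat load = 826 therm × 100,000 = 82,600,000 BTU
Gas: input = 82,600,000 / 0.88 = 93,863,636 BTU = 938.6 therm → 938.6 × $1.50 = $1,407.95
Electric: 82,600,000 BTU / 3412 = 24,210 kWh → × $0.329 = $7,964.65
Difference = |$1,407.95 − $7,964.65| = $6,556.70 ≈ $6557

$6557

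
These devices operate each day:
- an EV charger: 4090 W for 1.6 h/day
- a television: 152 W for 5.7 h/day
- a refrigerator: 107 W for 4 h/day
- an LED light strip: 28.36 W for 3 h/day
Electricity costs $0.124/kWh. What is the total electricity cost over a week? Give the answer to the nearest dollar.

EV charger: 4090 W × 1.6 h × 7 d = 45,808 Wh = 45.81 kWh
television: 152 W × 5.7 h × 7 d = 6,065 Wh = 6.065 kWh
refrigerator: 107 W × 4 h × 7 d = 2,996 Wh = 2.996 kWh
LED light strip: 28.36 W × 3 h × 7 d = 596 Wh = 0.5956 kWh
Total energy = 45.81 + 6.065 + 2.996 + 0.5956 = 55.46 kWh
Cost = 55.46 kWh × $0.124 = $6.88 ≈ $7

$7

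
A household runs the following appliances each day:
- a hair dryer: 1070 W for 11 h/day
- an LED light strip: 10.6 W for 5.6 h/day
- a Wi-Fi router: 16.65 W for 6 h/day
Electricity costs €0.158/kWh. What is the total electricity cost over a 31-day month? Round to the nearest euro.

€58

hair dryer: 1070 W × 11 h × 31 d = 364,870 Wh = 364.9 kWh
LED light strip: 10.6 W × 5.6 h × 31 d = 1,840 Wh = 1.84 kWh
Wi-Fi router: 16.65 W × 6 h × 31 d = 3,097 Wh = 3.097 kWh
Total energy = 364.9 + 1.84 + 3.097 = 369.8 kWh
Cost = 369.8 kWh × €0.158 = €58.43 ≈ €58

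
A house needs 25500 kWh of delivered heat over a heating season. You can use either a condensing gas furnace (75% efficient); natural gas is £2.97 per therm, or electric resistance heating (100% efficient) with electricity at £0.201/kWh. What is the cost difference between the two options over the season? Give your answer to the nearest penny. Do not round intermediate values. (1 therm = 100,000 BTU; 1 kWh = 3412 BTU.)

Heat load = 25500 kWh × 3412 = 87,006,000 BTU
Gas: input = 87,006,000 / 0.75 = 116,008,000 BTU = 1,160 therm → 1,160 × £2.97 = £3,445.44
Electric: 87,006,000 BTU / 3412 = 25,500 kWh → × £0.201 = £5,125.50
Difference = |£3,445.44 − £5,125.50| = £1,680.06

£1680.06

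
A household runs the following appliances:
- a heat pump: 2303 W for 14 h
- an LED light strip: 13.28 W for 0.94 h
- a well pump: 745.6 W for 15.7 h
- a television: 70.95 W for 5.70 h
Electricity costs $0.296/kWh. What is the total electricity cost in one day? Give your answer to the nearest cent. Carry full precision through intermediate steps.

heat pump: 2303 W × 14 h = 32,242 Wh = 32.24 kWh
LED light strip: 13.28 W × 0.94 h = 12 Wh = 0.01248 kWh
well pump: 745.6 W × 15.7 h = 11,706 Wh = 11.71 kWh
television: 70.95 W × 5.70 h = 404 Wh = 0.4044 kWh
Total energy = 32.24 + 0.01248 + 11.71 + 0.4044 = 44.36 kWh
Cost = 44.36 kWh × $0.296 = $13.13

$13.13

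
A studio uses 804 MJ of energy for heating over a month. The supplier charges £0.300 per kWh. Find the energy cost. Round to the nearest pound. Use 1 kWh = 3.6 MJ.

804 MJ × (0.27778 kWh/MJ) = 223.3 kWh
Cost = 223.3 kWh × £0.300/kWh = £67.00

£67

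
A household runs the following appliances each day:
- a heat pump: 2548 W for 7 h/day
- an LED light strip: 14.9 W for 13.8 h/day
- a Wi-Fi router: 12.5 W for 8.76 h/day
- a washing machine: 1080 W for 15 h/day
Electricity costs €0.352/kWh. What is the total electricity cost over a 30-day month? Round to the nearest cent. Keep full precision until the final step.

€362.75

heat pump: 2548 W × 7 h × 30 d = 535,080 Wh = 535.1 kWh
LED light strip: 14.9 W × 13.8 h × 30 d = 6,169 Wh = 6.169 kWh
Wi-Fi router: 12.5 W × 8.76 h × 30 d = 3,285 Wh = 3.285 kWh
washing machine: 1080 W × 15 h × 30 d = 486,000 Wh = 486 kWh
Total energy = 535.1 + 6.169 + 3.285 + 486 = 1,031 kWh
Cost = 1,031 kWh × €0.352 = €362.75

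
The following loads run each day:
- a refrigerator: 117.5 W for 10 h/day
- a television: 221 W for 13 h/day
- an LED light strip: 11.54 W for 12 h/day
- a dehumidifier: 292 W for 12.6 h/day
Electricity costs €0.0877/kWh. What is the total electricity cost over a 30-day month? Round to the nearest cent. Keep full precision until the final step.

refrigerator: 117.5 W × 10 h × 30 d = 35,250 Wh = 35.25 kWh
television: 221 W × 13 h × 30 d = 86,190 Wh = 86.19 kWh
LED light strip: 11.54 W × 12 h × 30 d = 4,154 Wh = 4.154 kWh
dehumidifier: 292 W × 12.6 h × 30 d = 110,376 Wh = 110.4 kWh
Total energy = 35.25 + 86.19 + 4.154 + 110.4 = 236 kWh
Cost = 236 kWh × €0.0877 = €20.69

€20.69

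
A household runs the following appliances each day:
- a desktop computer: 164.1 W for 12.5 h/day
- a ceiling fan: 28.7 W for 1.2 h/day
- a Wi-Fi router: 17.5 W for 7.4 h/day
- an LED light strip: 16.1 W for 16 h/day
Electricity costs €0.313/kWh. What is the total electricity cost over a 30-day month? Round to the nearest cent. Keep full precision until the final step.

desktop computer: 164.1 W × 12.5 h × 30 d = 61,538 Wh = 61.54 kWh
ceiling fan: 28.7 W × 1.2 h × 30 d = 1,033 Wh = 1.033 kWh
Wi-Fi router: 17.5 W × 7.4 h × 30 d = 3,885 Wh = 3.885 kWh
LED light strip: 16.1 W × 16 h × 30 d = 7,728 Wh = 7.728 kWh
Total energy = 61.54 + 1.033 + 3.885 + 7.728 = 74.18 kWh
Cost = 74.18 kWh × €0.313 = €23.22

€23.22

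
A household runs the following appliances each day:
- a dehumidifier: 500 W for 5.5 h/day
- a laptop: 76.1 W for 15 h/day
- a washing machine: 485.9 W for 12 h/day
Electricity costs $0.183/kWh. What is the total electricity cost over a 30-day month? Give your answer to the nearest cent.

dehumidifier: 500 W × 5.5 h × 30 d = 82,500 Wh = 82.5 kWh
laptop: 76.1 W × 15 h × 30 d = 34,245 Wh = 34.24 kWh
washing machine: 485.9 W × 12 h × 30 d = 174,924 Wh = 174.9 kWh
Total energy = 82.5 + 34.24 + 174.9 = 291.7 kWh
Cost = 291.7 kWh × $0.183 = $53.38

$53.38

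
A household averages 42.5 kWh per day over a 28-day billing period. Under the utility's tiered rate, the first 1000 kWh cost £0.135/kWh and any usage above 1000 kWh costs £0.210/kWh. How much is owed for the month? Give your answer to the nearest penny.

Usage = 42.5 kWh/day × 28 days = 1190 kWh
First 1000 kWh × £0.135 = £135.00
Remaining 190 kWh × £0.210 = £39.90
Total = £174.90

£174.90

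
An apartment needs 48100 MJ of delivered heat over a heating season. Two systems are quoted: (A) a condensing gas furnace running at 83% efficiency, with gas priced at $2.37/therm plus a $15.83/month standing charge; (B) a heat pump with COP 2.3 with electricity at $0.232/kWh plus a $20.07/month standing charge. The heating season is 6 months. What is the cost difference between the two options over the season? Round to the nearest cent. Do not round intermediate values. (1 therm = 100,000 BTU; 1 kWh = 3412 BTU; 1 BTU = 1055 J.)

Heat load = 48100 MJ = 48,100,000,000 J / 1055 = 45,592,417 BTU
Gas: input = 45,592,417 / 0.830 = 54,930,623 BTU = 549.3 therm → 549.3 × $2.37 = $1,301.86; + 6 × $15.83 standing = $1,396.84
Heat pump: 45,592,417 BTU / 3412 = 13,360 kWh heat; / 2.3 = 5,810 kWh in → × $0.232 = $1,347.86; + 6 × $20.07 standing = $1,468.28
Difference = |$1,396.84 − $1,468.28| = $71.44

$71.44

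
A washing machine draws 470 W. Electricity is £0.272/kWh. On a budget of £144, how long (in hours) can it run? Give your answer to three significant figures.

Energy budget = £144 / £0.272 per kWh = 529.4 kWh = 529,412 Wh
Runtime = 529,412 Wh / 470 W = 1,126 h

1130 h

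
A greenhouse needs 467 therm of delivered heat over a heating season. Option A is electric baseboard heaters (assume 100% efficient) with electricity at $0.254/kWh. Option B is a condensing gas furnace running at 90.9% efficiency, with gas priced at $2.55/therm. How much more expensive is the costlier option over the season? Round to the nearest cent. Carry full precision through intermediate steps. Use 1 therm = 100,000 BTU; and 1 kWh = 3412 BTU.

$2166.43

Heat load = 467 therm × 100,000 = 46,700,000 BTU
Gas: input = 46,700,000 / 0.909 = 51,375,138 BTU = 513.8 therm → 513.8 × $2.55 = $1,310.07
Electric: 46,700,000 BTU / 3412 = 13,690 kWh → × $0.254 = $3,476.49
Difference = |$1,310.07 − $3,476.49| = $2,166.43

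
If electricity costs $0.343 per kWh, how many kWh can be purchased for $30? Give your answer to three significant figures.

$30 / $0.343 per kWh = 87.46 kWh

87.5 kWh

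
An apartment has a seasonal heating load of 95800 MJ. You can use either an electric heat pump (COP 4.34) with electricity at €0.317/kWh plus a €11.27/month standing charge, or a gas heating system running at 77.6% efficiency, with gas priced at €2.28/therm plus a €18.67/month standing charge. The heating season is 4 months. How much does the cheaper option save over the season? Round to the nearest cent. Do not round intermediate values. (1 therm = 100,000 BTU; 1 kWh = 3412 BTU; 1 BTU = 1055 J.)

Heat load = 95800 MJ = 95,800,000,000 J / 1055 = 90,805,687 BTU
Gas: input = 90,805,687 / 0.776 = 117,017,638 BTU = 1,170 therm → 1,170 × €2.28 = €2,668.00; + 4 × €18.67 standing = €2,742.68
Heat pump: 90,805,687 BTU / 3412 = 26,610 kWh heat; / 4.34 = 6,132 kWh in → × €0.317 = €1,943.90; + 4 × €11.27 standing = €1,988.98
Difference = |€2,742.68 − €1,988.98| = €753.70

€753.70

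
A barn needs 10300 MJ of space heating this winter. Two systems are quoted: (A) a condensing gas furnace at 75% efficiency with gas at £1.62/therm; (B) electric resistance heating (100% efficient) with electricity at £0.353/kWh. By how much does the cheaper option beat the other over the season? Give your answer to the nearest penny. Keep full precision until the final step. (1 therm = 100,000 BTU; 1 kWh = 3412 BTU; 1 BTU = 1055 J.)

Heat load = 10300 MJ = 10,300,000,000 J / 1055 = 9,763,033 BTU
Gas: input = 9,763,033 / 0.75 = 13,017,378 BTU = 130.2 therm → 130.2 × £1.62 = £210.88
Electric: 9,763,033 BTU / 3412 = 2,861 kWh → × £0.353 = £1,010.07
Difference = |£210.88 − £1,010.07| = £799.19

£799.19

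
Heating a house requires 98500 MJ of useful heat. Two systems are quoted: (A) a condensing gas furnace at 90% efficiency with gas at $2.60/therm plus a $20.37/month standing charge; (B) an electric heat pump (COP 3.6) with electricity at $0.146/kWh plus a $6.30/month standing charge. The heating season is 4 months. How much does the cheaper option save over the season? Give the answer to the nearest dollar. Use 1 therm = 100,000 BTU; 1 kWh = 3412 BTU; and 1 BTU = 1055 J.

Heat load = 98500 MJ = 98,500,000,000 J / 1055 = 93,364,929 BTU
Gas: input = 93,364,929 / 0.90 = 103,738,810 BTU = 1,037 therm → 1,037 × $2.60 = $2,697.21; + 4 × $20.37 standing = $2,778.69
Heat pump: 93,364,929 BTU / 3412 = 27,360 kWh heat; / 3.6 = 7,601 kWh in → × $0.146 = $1,109.75; + 4 × $6.30 standing = $1,134.95
Difference = |$2,778.69 − $1,134.95| = $1,643.74 ≈ $1644

$1644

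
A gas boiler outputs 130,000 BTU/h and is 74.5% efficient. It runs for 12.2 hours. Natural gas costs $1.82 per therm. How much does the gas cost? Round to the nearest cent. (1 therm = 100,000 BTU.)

$38.75

Heat delivered = 130,000 BTU/h × 12.2 h = 1,586,000 BTU
Gas input = 1,586,000 / 0.745 = 2,128,859 BTU
= 2,128,859 / 100,000 = 21.29 therm
Cost = 21.29 × $1.82/therm = $38.75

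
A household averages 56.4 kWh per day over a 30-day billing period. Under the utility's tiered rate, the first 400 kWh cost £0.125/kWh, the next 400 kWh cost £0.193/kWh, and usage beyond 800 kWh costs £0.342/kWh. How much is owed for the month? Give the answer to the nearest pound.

£432

Usage = 56.4 kWh/day × 30 days = 1692 kWh
First 400 kWh × £0.125 = £50.00
Next 400 kWh × £0.193 = £77.20
Remaining 892 kWh × £0.342 = £305.06
Total = £432.26 ≈ £432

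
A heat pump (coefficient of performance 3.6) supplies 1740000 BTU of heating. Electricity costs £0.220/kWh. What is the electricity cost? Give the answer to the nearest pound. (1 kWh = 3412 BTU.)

£31

Heat delivered = 1,740,000 BTU / 3412 = 510 kWh
Electrical input = 510 kWh / 3.6 = 141.7 kWh
Cost = 141.7 × £0.220/kWh = £31.16 ≈ £31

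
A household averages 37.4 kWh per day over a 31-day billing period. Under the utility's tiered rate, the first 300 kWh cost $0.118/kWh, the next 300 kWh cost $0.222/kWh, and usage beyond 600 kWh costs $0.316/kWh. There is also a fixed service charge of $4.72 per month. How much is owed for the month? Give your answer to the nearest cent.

Usage = 37.4 kWh/day × 31 days = 1159.4 kWh
First 300 kWh × $0.118 = $35.40
Next 300 kWh × $0.222 = $66.60
Remaining 559.4 kWh × $0.316 = $176.77
Energy charge = $278.77; + service $4.72 = $283.49

$283.49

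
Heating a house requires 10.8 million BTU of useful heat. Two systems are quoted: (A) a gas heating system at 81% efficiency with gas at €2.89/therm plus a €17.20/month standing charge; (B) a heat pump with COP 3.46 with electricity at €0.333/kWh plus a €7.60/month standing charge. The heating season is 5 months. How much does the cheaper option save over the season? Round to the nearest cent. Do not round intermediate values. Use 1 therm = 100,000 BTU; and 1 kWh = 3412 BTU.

Heat load = 10.8 × 10⁶ BTU = 10,800,000 BTU
Gas: input = 10,800,000 / 0.81 = 13,333,333 BTU = 133.3 therm → 133.3 × €2.89 = €385.33; + 5 × €17.20 standing = €471.33
Heat pump: 10,800,000 BTU / 3412 = 3,165 kWh heat; / 3.46 = 914.8 kWh in → × €0.333 = €304.64; + 5 × €7.60 standing = €342.64
Difference = |€471.33 − €342.64| = €128.70

€128.70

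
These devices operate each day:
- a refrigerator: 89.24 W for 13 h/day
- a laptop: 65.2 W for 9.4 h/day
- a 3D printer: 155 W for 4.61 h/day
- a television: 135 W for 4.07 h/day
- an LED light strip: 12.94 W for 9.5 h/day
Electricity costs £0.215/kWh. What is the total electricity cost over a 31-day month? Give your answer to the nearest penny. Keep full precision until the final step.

£21.06

refrigerator: 89.24 W × 13 h × 31 d = 35,964 Wh = 35.96 kWh
laptop: 65.2 W × 9.4 h × 31 d = 18,999 Wh = 19 kWh
3D printer: 155 W × 4.61 h × 31 d = 22,151 Wh = 22.15 kWh
television: 135 W × 4.07 h × 31 d = 17,033 Wh = 17.03 kWh
LED light strip: 12.94 W × 9.5 h × 31 d = 3,811 Wh = 3.811 kWh
Total energy = 35.96 + 19 + 22.15 + 17.03 + 3.811 = 97.96 kWh
Cost = 97.96 kWh × £0.215 = £21.06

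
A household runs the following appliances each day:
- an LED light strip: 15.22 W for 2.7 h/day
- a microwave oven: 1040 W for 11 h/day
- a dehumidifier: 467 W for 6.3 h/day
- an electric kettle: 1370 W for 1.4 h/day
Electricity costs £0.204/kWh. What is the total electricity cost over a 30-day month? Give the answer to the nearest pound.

LED light strip: 15.22 W × 2.7 h × 30 d = 1,233 Wh = 1.233 kWh
microwave oven: 1040 W × 11 h × 30 d = 343,200 Wh = 343.2 kWh
dehumidifier: 467 W × 6.3 h × 30 d = 88,263 Wh = 88.26 kWh
electric kettle: 1370 W × 1.4 h × 30 d = 57,540 Wh = 57.54 kWh
Total energy = 1.233 + 343.2 + 88.26 + 57.54 = 490.2 kWh
Cost = 490.2 kWh × £0.204 = £100.01 ≈ £100

£100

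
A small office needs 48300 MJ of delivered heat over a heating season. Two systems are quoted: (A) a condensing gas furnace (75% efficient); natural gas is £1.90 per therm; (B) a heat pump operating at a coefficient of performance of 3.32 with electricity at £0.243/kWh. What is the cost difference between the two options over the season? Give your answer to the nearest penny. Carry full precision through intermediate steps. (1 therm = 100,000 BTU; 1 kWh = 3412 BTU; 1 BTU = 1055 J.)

Heat load = 48300 MJ = 48,300,000,000 J / 1055 = 45,781,991 BTU
Gas: input = 45,781,991 / 0.75 = 61,042,654 BTU = 610.4 therm → 610.4 × £1.90 = £1,159.81
Heat pump: 45,781,991 BTU / 3412 = 13,420 kWh heat; / 3.32 = 4,042 kWh in → × £0.243 = £982.10
Difference = |£1,159.81 − £982.10| = £177.71

£177.71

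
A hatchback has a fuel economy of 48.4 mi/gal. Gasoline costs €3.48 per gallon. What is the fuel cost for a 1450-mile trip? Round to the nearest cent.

Fuel = 1450 mi / 48.4 mpg = 29.96 gal
Cost = 29.96 gal × €3.48/gal = €104.26

€104.26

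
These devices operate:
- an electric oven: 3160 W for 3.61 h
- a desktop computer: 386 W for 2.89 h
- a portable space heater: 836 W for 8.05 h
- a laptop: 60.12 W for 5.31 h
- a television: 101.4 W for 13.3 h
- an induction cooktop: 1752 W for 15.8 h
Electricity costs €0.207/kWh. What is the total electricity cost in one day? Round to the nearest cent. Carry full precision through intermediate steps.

electric oven: 3160 W × 3.61 h = 11,408 Wh = 11.41 kWh
desktop computer: 386 W × 2.89 h = 1,116 Wh = 1.116 kWh
portable space heater: 836 W × 8.05 h = 6,730 Wh = 6.73 kWh
laptop: 60.12 W × 5.31 h = 319 Wh = 0.3192 kWh
television: 101.4 W × 13.3 h = 1,349 Wh = 1.349 kWh
induction cooktop: 1752 W × 15.8 h = 27,682 Wh = 27.68 kWh
Total energy = 11.41 + 1.116 + 6.73 + 0.3192 + 1.349 + 27.68 = 48.6 kWh
Cost = 48.6 kWh × €0.207 = €10.06

€10.06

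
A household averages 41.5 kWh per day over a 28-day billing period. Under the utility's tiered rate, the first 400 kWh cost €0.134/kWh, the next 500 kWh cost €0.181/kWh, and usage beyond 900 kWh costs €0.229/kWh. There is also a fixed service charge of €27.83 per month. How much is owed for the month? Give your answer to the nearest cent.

Usage = 41.5 kWh/day × 28 days = 1162 kWh
First 400 kWh × €0.134 = €53.60
Next 500 kWh × €0.181 = €90.50
Remaining 262 kWh × €0.229 = €60.00
Energy charge = €204.10; + service €27.83 = €231.93

€231.93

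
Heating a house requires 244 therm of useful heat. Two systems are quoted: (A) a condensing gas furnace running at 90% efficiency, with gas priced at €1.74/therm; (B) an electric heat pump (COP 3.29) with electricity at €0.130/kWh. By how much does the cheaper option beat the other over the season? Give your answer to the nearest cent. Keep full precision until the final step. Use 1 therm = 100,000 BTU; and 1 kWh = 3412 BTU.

€189.16

Heat load = 244 therm × 100,000 = 24,400,000 BTU
Gas: input = 24,400,000 / 0.90 = 27,111,111 BTU = 271.1 therm → 271.1 × €1.74 = €471.73
Heat pump: 24,400,000 BTU / 3412 = 7,151 kWh heat; / 3.29 = 2,174 kWh in → × €0.130 = €282.57
Difference = |€471.73 − €282.57| = €189.16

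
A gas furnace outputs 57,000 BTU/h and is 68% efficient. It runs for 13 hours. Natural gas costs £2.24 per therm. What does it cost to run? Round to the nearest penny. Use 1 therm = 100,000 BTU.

Heat delivered = 57,000 BTU/h × 13 h = 741,000 BTU
Gas input = 741,000 / 0.68 = 1,089,706 BTU
= 1,089,706 / 100,000 = 10.9 therm
Cost = 10.9 × £2.24/therm = £24.41

£24.41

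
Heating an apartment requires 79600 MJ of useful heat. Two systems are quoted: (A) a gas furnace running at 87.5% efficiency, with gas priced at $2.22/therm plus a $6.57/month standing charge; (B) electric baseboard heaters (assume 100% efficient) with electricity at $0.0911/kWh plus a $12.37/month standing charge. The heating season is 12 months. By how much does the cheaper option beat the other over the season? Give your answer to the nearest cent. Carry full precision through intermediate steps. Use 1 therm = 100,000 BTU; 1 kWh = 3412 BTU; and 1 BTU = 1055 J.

Heat load = 79600 MJ = 79,600,000,000 J / 1055 = 75,450,237 BTU
Gas: input = 75,450,237 / 0.875 = 86,228,842 BTU = 862.3 therm → 862.3 × $2.22 = $1,914.28; + 12 × $6.57 standing = $1,993.12
Electric: 75,450,237 BTU / 3412 = 22,110 kWh → × $0.0911 = $2,014.51; + 12 × $12.37 standing = $2,162.95
Difference = |$1,993.12 − $2,162.95| = $169.83

$169.83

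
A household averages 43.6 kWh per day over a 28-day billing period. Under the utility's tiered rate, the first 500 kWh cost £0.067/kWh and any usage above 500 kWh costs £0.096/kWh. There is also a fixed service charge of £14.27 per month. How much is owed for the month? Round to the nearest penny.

Usage = 43.6 kWh/day × 28 days = 1220.8 kWh
First 500 kWh × £0.067 = £33.50
Remaining 720.8 kWh × £0.096 = £69.20
Energy charge = £102.70; + service £14.27 = £116.97

£116.97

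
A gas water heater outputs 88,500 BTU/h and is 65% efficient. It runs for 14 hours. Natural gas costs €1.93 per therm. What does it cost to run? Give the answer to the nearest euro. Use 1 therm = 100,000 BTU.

Heat delivered = 88,500 BTU/h × 14 h = 1,239,000 BTU
Gas input = 1,239,000 / 0.65 = 1,906,154 BTU
= 1,906,154 / 100,000 = 19.06 therm
Cost = 19.06 × €1.93/therm = €36.79 ≈ €37

€37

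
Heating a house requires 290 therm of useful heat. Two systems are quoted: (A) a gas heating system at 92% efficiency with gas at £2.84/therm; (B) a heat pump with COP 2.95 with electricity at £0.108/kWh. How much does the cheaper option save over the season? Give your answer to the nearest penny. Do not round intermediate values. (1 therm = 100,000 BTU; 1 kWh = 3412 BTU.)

Heat load = 290 therm × 100,000 = 29,000,000 BTU
Gas: input = 29,000,000 / 0.92 = 31,521,739 BTU = 315.2 therm → 315.2 × £2.84 = £895.22
Heat pump: 29,000,000 BTU / 3412 = 8,499 kWh heat; / 2.95 = 2,881 kWh in → × £0.108 = £311.16
Difference = |£895.22 − £311.16| = £584.05

£584.05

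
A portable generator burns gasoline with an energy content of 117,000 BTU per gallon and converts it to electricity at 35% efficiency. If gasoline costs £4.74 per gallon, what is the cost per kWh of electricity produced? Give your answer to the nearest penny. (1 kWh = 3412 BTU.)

£0.39

Electrical output per gallon = 117,000 BTU × 0.35 / 3412 BTU/kWh = 12 kWh
Cost per kWh = £4.74 / 12 kWh = £0.395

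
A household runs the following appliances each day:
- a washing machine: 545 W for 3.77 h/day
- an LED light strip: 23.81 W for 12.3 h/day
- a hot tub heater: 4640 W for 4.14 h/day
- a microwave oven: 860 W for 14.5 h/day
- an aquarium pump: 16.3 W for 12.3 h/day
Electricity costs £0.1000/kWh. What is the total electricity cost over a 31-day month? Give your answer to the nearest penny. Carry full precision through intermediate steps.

£106.11

washing machine: 545 W × 3.77 h × 31 d = 63,694 Wh = 63.69 kWh
LED light strip: 23.81 W × 12.3 h × 31 d = 9,079 Wh = 9.079 kWh
hot tub heater: 4640 W × 4.14 h × 31 d = 595,498 Wh = 595.5 kWh
microwave oven: 860 W × 14.5 h × 31 d = 386,570 Wh = 386.6 kWh
aquarium pump: 16.3 W × 12.3 h × 31 d = 6,215 Wh = 6.215 kWh
Total energy = 63.69 + 9.079 + 595.5 + 386.6 + 6.215 = 1,061 kWh
Cost = 1,061 kWh × £0.1000 = £106.11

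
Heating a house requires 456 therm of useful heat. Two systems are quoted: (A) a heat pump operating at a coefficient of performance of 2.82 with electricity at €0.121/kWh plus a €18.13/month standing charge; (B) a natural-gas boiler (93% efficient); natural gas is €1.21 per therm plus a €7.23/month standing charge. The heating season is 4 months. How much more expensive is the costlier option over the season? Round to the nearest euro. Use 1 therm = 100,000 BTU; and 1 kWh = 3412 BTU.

Heat load = 456 therm × 100,000 = 45,600,000 BTU
Gas: input = 45,600,000 / 0.93 = 49,032,258 BTU = 490.3 therm → 490.3 × €1.21 = €593.29; + 4 × €7.23 standing = €622.21
Heat pump: 45,600,000 BTU / 3412 = 13,360 kWh heat; / 2.82 = 4,739 kWh in → × €0.121 = €573.45; + 4 × €18.13 standing = €645.97
Difference = |€622.21 − €645.97| = €23.76 ≈ €24

€24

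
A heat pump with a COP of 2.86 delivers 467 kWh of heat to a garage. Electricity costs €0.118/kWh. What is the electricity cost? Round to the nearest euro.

€19

Electrical input = 467 kWh / 2.86 = 163.3 kWh
Cost = 163.3 × €0.118/kWh = €19.27 ≈ €19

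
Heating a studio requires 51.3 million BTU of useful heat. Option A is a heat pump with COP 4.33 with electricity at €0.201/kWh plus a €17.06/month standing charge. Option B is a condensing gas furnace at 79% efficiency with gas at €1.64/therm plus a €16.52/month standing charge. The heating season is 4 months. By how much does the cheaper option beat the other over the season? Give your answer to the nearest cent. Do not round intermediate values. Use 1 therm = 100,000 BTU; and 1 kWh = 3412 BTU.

Heat load = 51.3 × 10⁶ BTU = 51,300,000 BTU
Gas: input = 51,300,000 / 0.79 = 64,936,709 BTU = 649.4 therm → 649.4 × €1.64 = €1,064.96; + 4 × €16.52 standing = €1,131.04
Heat pump: 51,300,000 BTU / 3412 = 15,040 kWh heat; / 4.33 = 3,472 kWh in → × €0.201 = €697.94; + 4 × €17.06 standing = €766.18
Difference = |€1,131.04 − €766.18| = €364.86

€364.86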